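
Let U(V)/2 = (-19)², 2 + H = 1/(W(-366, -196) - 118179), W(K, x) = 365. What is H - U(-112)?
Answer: -85297337/117814 ≈ -724.00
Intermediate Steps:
H = -235629/117814 (H = -2 + 1/(365 - 118179) = -2 + 1/(-117814) = -2 - 1/117814 = -235629/117814 ≈ -2.0000)
U(V) = 722 (U(V) = 2*(-19)² = 2*361 = 722)
H - U(-112) = -235629/117814 - 1*722 = -235629/117814 - 722 = -85297337/117814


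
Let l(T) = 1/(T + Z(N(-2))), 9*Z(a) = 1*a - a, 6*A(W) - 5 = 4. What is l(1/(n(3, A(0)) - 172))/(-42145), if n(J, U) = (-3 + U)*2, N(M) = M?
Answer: 35/8429 ≈ 0.0041523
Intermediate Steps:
A(W) = 3/2 (A(W) = 5/6 + (1/6)*4 = 5/6 + 2/3 = 3/2)
Z(a) = 0 (Z(a) = (1*a - a)/9 = (a - a)/9 = (1/9)*0 = 0)
n(J, U) = -6 + 2*U
l(T) = 1/T (l(T) = 1/(T + 0) = 1/T)
l(1/(n(3, A(0)) - 172))/(-42145) = 1/(1/((-6 + 2*(3/2)) - 172)*(-42145)) = -1/42145/1/((-6 + 3) - 172) = -1/42145/1/(-3 - 172) = -1/42145/1/(-175) = -1/42145/(-1/175) = -175*(-1/42145) = 35/8429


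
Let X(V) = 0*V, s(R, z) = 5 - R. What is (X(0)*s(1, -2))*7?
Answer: 0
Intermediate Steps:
X(V) = 0
(X(0)*s(1, -2))*7 = (0*(5 - 1*1))*7 = (0*(5 - 1))*7 = (0*4)*7 = 0*7 = 0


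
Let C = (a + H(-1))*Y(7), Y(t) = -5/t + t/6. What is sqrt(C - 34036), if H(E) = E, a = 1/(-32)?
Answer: I*sqrt(106738359)/56 ≈ 184.49*I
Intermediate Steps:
a = -1/32 ≈ -0.031250
Y(t) = -5/t + t/6 (Y(t) = -5/t + t*(1/6) = -5/t + t/6)
C = -209/448 (C = (-1/32 - 1)*(-5/7 + (1/6)*7) = -33*(-5*1/7 + 7/6)/32 = -33*(-5/7 + 7/6)/32 = -33/32*19/42 = -209/448 ≈ -0.46652)
sqrt(C - 34036) = sqrt(-209/448 - 34036) = sqrt(-15248337/448) = I*sqrt(106738359)/56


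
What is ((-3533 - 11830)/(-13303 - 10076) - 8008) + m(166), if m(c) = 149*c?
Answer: 130350839/7793 ≈ 16727.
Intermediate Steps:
((-3533 - 11830)/(-13303 - 10076) - 8008) + m(166) = ((-3533 - 11830)/(-13303 - 10076) - 8008) + 149*166 = (-15363/(-23379) - 8008) + 24734 = (-15363*(-1/23379) - 8008) + 24734 = (5121/7793 - 8008) + 24734 = -62401223/7793 + 24734 = 130350839/7793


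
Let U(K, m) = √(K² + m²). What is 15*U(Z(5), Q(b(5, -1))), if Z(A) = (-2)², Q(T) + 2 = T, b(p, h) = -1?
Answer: 75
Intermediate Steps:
Q(T) = -2 + T
Z(A) = 4
15*U(Z(5), Q(b(5, -1))) = 15*√(4² + (-2 - 1)²) = 15*√(16 + (-3)²) = 15*√(16 + 9) = 15*√25 = 15*5 = 75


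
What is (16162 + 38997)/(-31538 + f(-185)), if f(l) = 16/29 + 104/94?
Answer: -75181717/42984034 ≈ -1.7491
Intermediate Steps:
f(l) = 2260/1363 (f(l) = 16*(1/29) + 104*(1/94) = 16/29 + 52/47 = 2260/1363)
(16162 + 38997)/(-31538 + f(-185)) = (16162 + 38997)/(-31538 + 2260/1363) = 55159/(-42984034/1363) = 55159*(-1363/42984034) = -75181717/42984034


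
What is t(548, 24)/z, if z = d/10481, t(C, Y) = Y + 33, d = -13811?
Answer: -597417/13811 ≈ -43.257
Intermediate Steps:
t(C, Y) = 33 + Y
z = -13811/10481 ≈ -1.3177
t(548, 24)/z = (33 + 24)/(-13811/10481) = 57*(-10481/13811) = -597417/13811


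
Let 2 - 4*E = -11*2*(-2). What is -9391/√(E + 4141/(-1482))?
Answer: 9391*I*√7299591/9851 ≈ 2575.6*I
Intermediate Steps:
E = -21/2 (E = ½ - (-11*2)*(-2)/4 = ½ - (-11)*(-2)/2 = ½ - ¼*44 = ½ - 11 = -21/2 ≈ -10.500)
-9391/√(E + 4141/(-1482)) = -9391/√(-21/2 + 4141/(-1482)) = -9391/√(-21/2 + 4141*(-1/1482)) = -9391/√(-21/2 - 4141/1482) = -9391*(-I*√7299591/9851) = -(-9391)*I*√7299591/9851 = 9391*I*√7299591/9851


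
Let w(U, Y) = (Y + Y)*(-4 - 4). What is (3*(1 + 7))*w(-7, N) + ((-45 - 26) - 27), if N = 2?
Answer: -866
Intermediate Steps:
w(U, Y) = -16*Y (w(U, Y) = (2*Y)*(-8) = -16*Y)
(3*(1 + 7))*w(-7, N) + ((-45 - 26) - 27) = (3*(1 + 7))*(-16*2) + ((-45 - 26) - 27) = (3*8)*(-32) + (-71 - 27) = 24*(-32) - 98 = -768 - 98 = -866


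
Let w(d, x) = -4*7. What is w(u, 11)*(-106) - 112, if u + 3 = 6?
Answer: 2856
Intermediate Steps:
u = 3 (u = -3 + 6 = 3)
w(d, x) = -28
w(u, 11)*(-106) - 112 = -28*(-106) - 112 = 2968 - 112 = 2856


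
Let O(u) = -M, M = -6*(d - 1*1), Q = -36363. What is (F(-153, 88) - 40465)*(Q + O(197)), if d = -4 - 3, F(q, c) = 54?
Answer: 1471404921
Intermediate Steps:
d = -7
M = 48 (M = -6*(-7 - 1*1) = -6*(-7 - 1) = -6*(-8) = 48)
O(u) = -48 (O(u) = -1*48 = -48)
(F(-153, 88) - 40465)*(Q + O(197)) = (54 - 40465)*(-36363 - 48) = -40411*(-36411) = 1471404921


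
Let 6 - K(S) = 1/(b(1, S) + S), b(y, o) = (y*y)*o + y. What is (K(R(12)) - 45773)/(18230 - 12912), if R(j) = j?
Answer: -572088/66475 ≈ -8.6061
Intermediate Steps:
b(y, o) = y + o*y² (b(y, o) = y²*o + y = o*y² + y = y + o*y²)
K(S) = 6 - 1/(1 + 2*S) (K(S) = 6 - 1/(1*(1 + S*1) + S) = 6 - 1/(1*(1 + S) + S) = 6 - 1/((1 + S) + S) = 6 - 1/(1 + 2*S))
(K(R(12)) - 45773)/(18230 - 12912) = ((5 + 12*12)/(1 + 2*12) - 45773)/(18230 - 12912) = ((5 + 144)/(1 + 24) - 45773)/5318 = (149/25 - 45773)*(1/5318) = -1144176/25*1/5318 = -572088/66475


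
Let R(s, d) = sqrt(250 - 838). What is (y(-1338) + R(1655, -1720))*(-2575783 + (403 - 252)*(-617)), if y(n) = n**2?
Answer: -4778071723800 - 37365300*I*sqrt(3) ≈ -4.7781e+12 - 6.4719e+7*I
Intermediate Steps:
R(s, d) = 14*I*sqrt(3) (R(s, d) = sqrt(-588) = 14*I*sqrt(3))
(y(-1338) + R(1655, -1720))*(-2575783 + (403 - 252)*(-617)) = ((-1338)**2 + 14*I*sqrt(3))*(-2575783 + (403 - 252)*(-617)) = (1790244 + 14*I*sqrt(3))*(-2575783 + 151*(-617)) = (1790244 + 14*I*sqrt(3))*(-2575783 - 93167) = (1790244 + 14*I*sqrt(3))*(-2668950) = -4778071723800 - 37365300*I*sqrt(3)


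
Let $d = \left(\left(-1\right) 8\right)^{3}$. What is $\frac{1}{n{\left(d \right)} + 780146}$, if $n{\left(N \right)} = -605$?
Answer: $\frac{1}{779541} \approx 1.2828 \cdot 10^{-6}$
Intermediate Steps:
$d = -512$ ($d = \left(-8\right)^{3} = -512$)
$\frac{1}{n{\left(d \right)} + 780146} = \frac{1}{-605 + 780146} = \frac{1}{779541}$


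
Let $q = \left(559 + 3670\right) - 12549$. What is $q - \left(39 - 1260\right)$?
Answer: $-7099$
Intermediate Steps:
$q = -8320$ ($q = 4229 - 12549 = -8320$)
$q - \left(39 - 1260\right) = -8320 - \left(39 - 1260\right) = -8320 - -1221 = -8320 + 1221 = -7099$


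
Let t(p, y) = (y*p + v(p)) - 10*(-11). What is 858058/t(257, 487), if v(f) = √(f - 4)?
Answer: 53744033801/7846161054 - 429029*√253/7846161054 ≈ 6.8489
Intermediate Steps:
v(f) = √(-4 + f)
t(p, y) = 110 + √(-4 + p) + p*y (t(p, y) = (y*p + √(-4 + p)) - 10*(-11) = (p*y + √(-4 + p)) + 110 = (√(-4 + p) + p*y) + 110 = 110 + √(-4 + p) + p*y)
858058/t(257, 487) = 858058/(110 + √(-4 + 257) + 257*487) = 858058/(110 + √253 + 125159) = 858058/(125269 + √253)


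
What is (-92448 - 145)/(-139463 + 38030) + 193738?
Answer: 19651519147/101433 ≈ 1.9374e+5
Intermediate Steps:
(-92448 - 145)/(-139463 + 38030) + 193738 = -92593/(-101433) + 193738 = -92593*(-1/101433) + 193738 = 92593/101433 + 193738 = 19651519147/101433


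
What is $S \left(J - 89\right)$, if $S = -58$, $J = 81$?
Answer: $464$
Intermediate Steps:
$S \left(J - 89\right) = - 58 \left(81 - 89\right) = \left(-58\right) \left(-8\right) = 464$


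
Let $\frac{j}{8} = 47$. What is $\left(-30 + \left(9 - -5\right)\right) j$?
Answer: $-6016$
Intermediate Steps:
$j = 376$ ($j = 8 \cdot 47 = 376$)
$\left(-30 + \left(9 - -5\right)\right) j = \left(-30 + \left(9 - -5\right)\right) 376 = \left(-30 + \left(9 + 5\right)\right) 376 = \left(-30 + 14\right) 376 = \left(-16\right) 376 = -6016$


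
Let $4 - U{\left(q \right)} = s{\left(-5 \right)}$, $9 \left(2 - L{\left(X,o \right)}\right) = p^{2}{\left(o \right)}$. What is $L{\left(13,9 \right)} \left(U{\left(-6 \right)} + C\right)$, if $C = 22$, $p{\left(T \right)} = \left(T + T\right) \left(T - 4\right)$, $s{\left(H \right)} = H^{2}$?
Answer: $-898$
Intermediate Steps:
$p{\left(T \right)} = 2 T \left(-4 + T\right)$
$L{\left(X,o \right)} = 2 - \frac{4 o^{2} \left(-4 + o\right)^{2}}{9}$ ($L{\left(X,o \right)} = 2 - \frac{\left(2 o \left(-4 + o\right)\right)^{2}}{9} = 2 - \frac{4 o^{2} \left(-4 + o\right)^{2}}{9}$)
$U{\left(q \right)} = -21$ ($U{\left(q \right)} = 4 - \left(-5\right)^{2} = 4 - 25 = -21$)
$L{\left(13,9 \right)} \left(U{\left(-6 \right)} + C\right) = \left(2 - \frac{4 \cdot 9^{2} \left(-4 + 9\right)^{2}}{9}\right) \left(-21 + 22\right) = \left(2 - 36 \cdot 5^{2}\right) 1 = \left(2 - 36 \cdot 25\right) 1 = \left(2 - 900\right) 1 = \left(-898\right) 1 = -898$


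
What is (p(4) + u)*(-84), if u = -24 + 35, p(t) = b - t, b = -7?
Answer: 0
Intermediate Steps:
p(t) = -7 - t
u = 11
(p(4) + u)*(-84) = ((-7 - 1*4) + 11)*(-84) = ((-7 - 4) + 11)*(-84) = (-11 + 11)*(-84) = 0*(-84) = 0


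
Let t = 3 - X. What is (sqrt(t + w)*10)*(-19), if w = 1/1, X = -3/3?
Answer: -190*sqrt(5) ≈ -424.85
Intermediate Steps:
X = -1 (X = -3*1/3 = -1)
t = 4 (t = 3 - 1*(-1) = 3 + 1 = 4)
w = 1
(sqrt(t + w)*10)*(-19) = (sqrt(4 + 1)*10)*(-19) = (sqrt(5)*10)*(-19) = (10*sqrt(5))*(-19) = -190*sqrt(5)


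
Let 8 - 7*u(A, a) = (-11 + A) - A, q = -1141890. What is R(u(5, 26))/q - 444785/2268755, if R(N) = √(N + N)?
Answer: -88957/453751 - √266/7993230 ≈ -0.19605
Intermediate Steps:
u(A, a) = 19/7 (u(A, a) = 8/7 - ((-11 + A) - A)/7 = 8/7 - ⅐*(-11) = 8/7 + 11/7 = 19/7)
R(N) = √2*√N (R(N) = √(2*N) = √2*√N)
R(u(5, 26))/q - 444785/2268755 = (√2*√(19/7))/(-1141890) - 444785/2268755 = (√2*(√133/7))*(-1/1141890) - 444785*1/2268755 = (√266/7)*(-1/1141890) - 88957/453751 = -√266/7993230 - 88957/453751 = -88957/453751 - √266/7993230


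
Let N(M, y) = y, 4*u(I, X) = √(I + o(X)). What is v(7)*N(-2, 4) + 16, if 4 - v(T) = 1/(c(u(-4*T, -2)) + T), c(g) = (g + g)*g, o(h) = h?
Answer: 400/13 ≈ 30.769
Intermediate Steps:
u(I, X) = √(I + X)/4
c(g) = 2*g² (c(g) = (2*g)*g = 2*g²)
v(T) = 4 - 1/(-¼ + T/2) (v(T) = 4 - 1/(2*(√(-4*T - 2)/4)² + T) = 4 - 1/(2*(√(-2 - 4*T)/4)² + T) = 4 - 1/(2*(-⅛ - T/4) + T) = 4 - 1/((-¼ - T/2) + T) = 4 - 1/(-¼ + T/2))
v(7)*N(-2, 4) + 16 = (8*(-1 + 7)/(-1 + 2*7))*4 + 16 = (8*6/(-1 + 14))*4 + 16 = (8*6/13)*4 + 16 = (8*(1/13)*6)*4 + 16 = (48/13)*4 + 16 = 192/13 + 16 = 400/13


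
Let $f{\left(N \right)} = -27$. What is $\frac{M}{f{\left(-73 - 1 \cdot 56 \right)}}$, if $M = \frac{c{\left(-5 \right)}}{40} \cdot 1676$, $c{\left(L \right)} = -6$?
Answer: $\frac{419}{45} \approx 9.3111$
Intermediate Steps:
$M = - \frac{1257}{5}$ ($M = - \frac{6}{40} \cdot 1676 = \left(-6\right) \frac{1}{40} \cdot 1676 = \left(- \frac{3}{20}\right) 1676 = - \frac{1257}{5} \approx -251.4$)
$\frac{M}{f{\left(-73 - 1 \cdot 56 \right)}} = - \frac{1257}{5 \left(-27\right)} = \left(- \frac{1257}{5}\right) \left(- \frac{1}{27}\right) = \frac{419}{45}$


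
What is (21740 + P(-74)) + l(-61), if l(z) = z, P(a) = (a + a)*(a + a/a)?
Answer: 32483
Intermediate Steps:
P(a) = 2*a*(1 + a) (P(a) = (2*a)*(a + 1) = (2*a)*(1 + a) = 2*a*(1 + a))
(21740 + P(-74)) + l(-61) = (21740 + 2*(-74)*(1 - 74)) - 61 = (21740 + 2*(-74)*(-73)) - 61 = (21740 + 10804) - 61 = 32544 - 61 = 32483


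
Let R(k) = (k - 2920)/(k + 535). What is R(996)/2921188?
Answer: -481/1118084707 ≈ -4.3020e-7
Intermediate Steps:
R(k) = (-2920 + k)/(535 + k)
R(996)/2921188 = ((-2920 + 996)/(535 + 996))/2921188 = (-1924/1531)*(1/2921188) = ((1/1531)*(-1924))*(1/2921188) = -1924/1531*1/2921188 = -481/1118084707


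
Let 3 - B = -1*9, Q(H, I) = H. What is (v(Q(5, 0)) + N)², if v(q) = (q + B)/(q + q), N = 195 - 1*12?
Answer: 3411409/100 ≈ 34114.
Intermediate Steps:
B = 12 (B = 3 - (-1)*9 = 3 - 1*(-9) = 3 + 9 = 12)
N = 183 (N = 195 - 12 = 183)
v(q) = (12 + q)/(2*q) (v(q) = (q + 12)/(q + q) = (12 + q)/((2*q)) = (12 + q)*(1/(2*q)) = (12 + q)/(2*q))
(v(Q(5, 0)) + N)² = ((½)*(12 + 5)/5 + 183)² = ((½)*(⅕)*17 + 183)² = (17/10 + 183)² = (1847/10)² = 3411409/100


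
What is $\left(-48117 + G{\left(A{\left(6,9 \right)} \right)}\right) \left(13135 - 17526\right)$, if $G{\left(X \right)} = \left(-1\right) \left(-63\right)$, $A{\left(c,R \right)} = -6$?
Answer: $211005114$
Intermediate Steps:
$G{\left(X \right)} = 63$
$\left(-48117 + G{\left(A{\left(6,9 \right)} \right)}\right) \left(13135 - 17526\right) = \left(-48117 + 63\right) \left(13135 - 17526\right) = \left(-48054\right) \left(-4391\right) = 211005114$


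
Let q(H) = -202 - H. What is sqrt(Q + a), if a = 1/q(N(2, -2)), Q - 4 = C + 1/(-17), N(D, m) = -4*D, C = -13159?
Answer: I*sqrt(143085052498)/3298 ≈ 114.7*I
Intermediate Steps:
Q = -223636/17 (Q = 4 + (-13159 + 1/(-17)) = 4 + (-13159 - 1/17) = 4 - 223704/17 = -223636/17 ≈ -13155.)
a = -1/194 (a = 1/(-202 - (-4)*2) = 1/(-202 - 1*(-8)) = 1/(-202 + 8) = 1/(-194) = -1/194 ≈ -0.0051546)
sqrt(Q + a) = sqrt(-223636/17 - 1/194) = sqrt(-43385401/3298) = I*sqrt(143085052498)/3298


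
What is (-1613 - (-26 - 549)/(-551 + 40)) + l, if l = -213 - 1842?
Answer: -1874923/511 ≈ -3669.1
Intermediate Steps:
l = -2055
(-1613 - (-26 - 549)/(-551 + 40)) + l = (-1613 - (-26 - 549)/(-551 + 40)) - 2055 = (-1613 - (-575)/(-511)) - 2055 = (-1613 - (-575)*(-1)/511) - 2055 = (-1613 - 1*575/511) - 2055 = (-1613 - 575/511) - 2055 = -824818/511 - 2055 = -1874923/511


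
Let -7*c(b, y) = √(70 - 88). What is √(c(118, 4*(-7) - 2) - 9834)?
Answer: √(-481866 - 21*I*√2)/7 ≈ 0.0030559 - 99.167*I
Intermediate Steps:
c(b, y) = -3*I*√2/7 (c(b, y) = -√(70 - 88)/7 = -3*I*√2/7)
√(c(118, 4*(-7) - 2) - 9834) = √(-3*I*√2/7 - 9834) = √(-9834 - 3*I*√2/7)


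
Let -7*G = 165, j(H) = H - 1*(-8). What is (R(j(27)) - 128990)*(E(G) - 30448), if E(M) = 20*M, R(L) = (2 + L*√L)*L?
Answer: 27902929120/7 - 37876300*√35 ≈ 3.7621e+9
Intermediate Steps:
j(H) = 8 + H (j(H) = H + 8 = 8 + H)
G = -165/7 (G = -⅐*165 = -165/7 ≈ -23.571)
R(L) = L*(2 + L^(3/2)) (R(L) = (2 + L^(3/2))*L = L*(2 + L^(3/2)))
(R(j(27)) - 128990)*(E(G) - 30448) = (((8 + 27)^(5/2) + 2*(8 + 27)) - 128990)*(20*(-165/7) - 30448) = ((35^(5/2) + 2*35) - 128990)*(-3300/7 - 30448) = ((1225*√35 + 70) - 128990)*(-216436/7) = ((70 + 1225*√35) - 128990)*(-216436/7) = (-128920 + 1225*√35)*(-216436/7) = 27902929120/7 - 37876300*√35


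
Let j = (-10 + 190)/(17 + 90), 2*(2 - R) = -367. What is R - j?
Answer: 39337/214 ≈ 183.82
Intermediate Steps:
R = 371/2 (R = 2 - 1/2*(-367) = 2 + 367/2 = 371/2 ≈ 185.50)
j = 180/107 ≈ 1.6822
R - j = 371/2 - 1*180/107 = 371/2 - 180/107 = 39337/214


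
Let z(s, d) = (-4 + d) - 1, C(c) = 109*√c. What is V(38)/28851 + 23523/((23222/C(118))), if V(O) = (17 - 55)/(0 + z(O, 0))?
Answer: 38/144255 + 2564007*√118/23222 ≈ 1199.4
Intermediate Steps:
z(s, d) = -5 + d
V(O) = 38/5 (V(O) = (17 - 55)/(0 + (-5 + 0)) = -38/(0 - 5) = -38/(-5) = -38*(-⅕) = 38/5)
V(38)/28851 + 23523/((23222/C(118))) = (38/5)/28851 + 23523/((23222/((109*√118)))) = (38/5)*(1/28851) + 23523/((23222*(√118/12862))) = 38/144255 + 23523/((11611*√118/6431)) = 38/144255 + 23523*(109*√118/23222) = 38/144255 + 2564007*√118/23222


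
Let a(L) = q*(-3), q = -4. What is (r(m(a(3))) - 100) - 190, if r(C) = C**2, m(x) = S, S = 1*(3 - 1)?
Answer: -286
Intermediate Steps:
S = 2 (S = 1*2 = 2)
a(L) = 12 (a(L) = -4*(-3) = 12)
m(x) = 2
(r(m(a(3))) - 100) - 190 = (2**2 - 100) - 190 = (4 - 100) - 190 = -96 - 190 = -286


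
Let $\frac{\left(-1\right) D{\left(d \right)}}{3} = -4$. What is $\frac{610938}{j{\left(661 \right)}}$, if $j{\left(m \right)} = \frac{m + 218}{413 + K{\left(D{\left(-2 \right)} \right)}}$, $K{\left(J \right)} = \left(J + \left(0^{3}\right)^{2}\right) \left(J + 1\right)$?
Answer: $\frac{115874574}{293} \approx 3.9548 \cdot 10^{5}$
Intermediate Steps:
$D{\left(d \right)} = 12$ ($D{\left(d \right)} = \left(-3\right) \left(-4\right) = 12$)
$K{\left(J \right)} = J \left(1 + J\right)$ ($K{\left(J \right)} = \left(J + 0^{2}\right) \left(1 + J\right) = \left(J + 0\right) \left(1 + J\right) = J \left(1 + J\right)$)
$j{\left(m \right)} = \frac{218}{569} + \frac{m}{569}$ ($j{\left(m \right)} = \frac{m + 218}{413 + 12 \left(1 + 12\right)} = \frac{218 + m}{413 + 12 \cdot 13} = \frac{218 + m}{413 + 156} = \frac{218 + m}{569} = \left(218 + m\right) \frac{1}{569} = \frac{218}{569} + \frac{m}{569}$)
$\frac{610938}{j{\left(661 \right)}} = \frac{610938}{\frac{218}{569} + \frac{1}{569} \cdot 661} = \frac{610938}{\frac{218}{569} + \frac{661}{569}} = \frac{610938}{\frac{879}{569}} = 610938 \cdot \frac{569}{879} = \frac{115874574}{293}$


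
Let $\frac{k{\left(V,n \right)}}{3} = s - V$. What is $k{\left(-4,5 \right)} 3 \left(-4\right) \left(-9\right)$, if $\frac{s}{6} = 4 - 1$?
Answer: $7128$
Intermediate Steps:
$s = 18$ ($s = 6 \left(4 - 1\right) = 6 \cdot 3 = 18$)
$k{\left(V,n \right)} = 54 - 3 V$ ($k{\left(V,n \right)} = 3 \left(18 - V\right) = 54 - 3 V$)
$k{\left(-4,5 \right)} 3 \left(-4\right) \left(-9\right) = \left(54 - -12\right) 3 \left(-4\right) \left(-9\right) = \left(54 + 12\right) \left(-12\right) \left(-9\right) = 66 \left(-12\right) \left(-9\right) = \left(-792\right) \left(-9\right) = 7128$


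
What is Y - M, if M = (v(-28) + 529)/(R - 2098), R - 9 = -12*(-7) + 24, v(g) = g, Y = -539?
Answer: -1067258/1981 ≈ -538.75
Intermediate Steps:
R = 117 (R = 9 + (-12*(-7) + 24) = 9 + (84 + 24) = 9 + 108 = 117)
M = -501/1981 (M = (-28 + 529)/(117 - 2098) = 501/(-1981) = 501*(-1/1981) = -501/1981 ≈ -0.25290)
Y - M = -539 - 1*(-501/1981) = -539 + 501/1981 = -1067258/1981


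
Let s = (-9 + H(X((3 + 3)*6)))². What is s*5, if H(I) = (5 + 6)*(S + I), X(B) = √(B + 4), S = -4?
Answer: 38245 - 11660*√10 ≈ 1372.8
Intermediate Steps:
X(B) = √(4 + B)
H(I) = -44 + 11*I (H(I) = (5 + 6)*(-4 + I) = 11*(-4 + I) = -44 + 11*I)
s = (-53 + 22*√10)² (s = (-9 + (-44 + 11*√(4 + (3 + 3)*6)))² = (-9 + (-44 + 11*√(4 + 6*6)))² = (-9 + (-44 + 11*√(4 + 36)))² = (-9 + (-44 + 11*√40))² = (-9 + (-44 + 11*(2*√10)))² = (-9 + (-44 + 22*√10))² = (-53 + 22*√10)² ≈ 274.57)
s*5 = (7649 - 2332*√10)*5 = 38245 - 11660*√10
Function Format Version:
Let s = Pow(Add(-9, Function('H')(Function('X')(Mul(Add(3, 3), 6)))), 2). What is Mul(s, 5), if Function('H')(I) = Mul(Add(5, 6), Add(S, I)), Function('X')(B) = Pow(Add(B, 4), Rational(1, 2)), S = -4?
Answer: Add(38245, Mul(-11660, Pow(10, Rational(1, 2)))) ≈ 1372.8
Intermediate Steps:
Function('X')(B) = Pow(Add(4, B), Rational(1, 2))
Function('H')(I) = Add(-44, Mul(11, I)) (Function('H')(I) = Mul(Add(5, 6), Add(-4, I)) = Mul(11, Add(-4, I)) = Add(-44, Mul(11, I)))
s = Pow(Add(-53, Mul(22, Pow(10, Rational(1, 2)))), 2) (s = Pow(Add(-9, Add(-44, Mul(11, Pow(Add(4, Mul(Add(3, 3), 6)), Rational(1, 2))))), 2) = Pow(Add(-9, Add(-44, Mul(11, Pow(Add(4, Mul(6, 6)), Rational(1, 2))))), 2) = Pow(Add(-9, Add(-44, Mul(11, Pow(Add(4, 36), Rational(1, 2))))), 2) = Pow(Add(-9, Add(-44, Mul(11, Pow(40, Rational(1, 2))))), 2) = Pow(Add(-9, Add(-44, Mul(11, Mul(2, Pow(10, Rational(1, 2)))))), 2) = Pow(Add(-9, Add(-44, Mul(22, Pow(10, Rational(1, 2))))), 2) = Pow(Add(-53, Mul(22, Pow(10, Rational(1, 2)))), 2) ≈ 274.57)
Mul(s, 5) = Mul(Add(7649, Mul(-2332, Pow(10, Rational(1, 2)))), 5) = Add(38245, Mul(-11660, Pow(10, Rational(1, 2))))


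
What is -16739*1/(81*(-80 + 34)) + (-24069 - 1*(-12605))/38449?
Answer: 600882947/143260974 ≈ 4.1943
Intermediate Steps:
-16739*1/(81*(-80 + 34)) + (-24069 - 1*(-12605))/38449 = -16739/((-46*81)) + (-24069 + 12605)*(1/38449) = -16739/(-3726) - 11464*1/38449 = -16739*(-1/3726) - 11464/38449 = 16739/3726 - 11464/38449 = 600882947/143260974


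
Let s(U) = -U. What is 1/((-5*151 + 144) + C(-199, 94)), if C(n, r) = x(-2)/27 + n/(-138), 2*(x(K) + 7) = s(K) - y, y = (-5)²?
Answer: -621/378961 ≈ -0.0016387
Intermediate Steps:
y = 25
x(K) = -39/2 - K/2 (x(K) = -7 + (-K - 1*25)/2 = -7 + (-K - 25)/2 = -7 + (-25 - K)/2 = -7 + (-25/2 - K/2) = -39/2 - K/2)
C(n, r) = -37/54 - n/138 (C(n, r) = (-39/2 - ½*(-2))/27 + n/(-138) = (-39/2 + 1)*(1/27) + n*(-1/138) = -37/2*1/27 - n/138 = -37/54 - n/138)
1/((-5*151 + 144) + C(-199, 94)) = 1/((-5*151 + 144) + (-37/54 - 1/138*(-199))) = 1/((-755 + 144) + (-37/54 + 199/138)) = 1/(-611 + 470/621) = 1/(-378961/621) = -621/378961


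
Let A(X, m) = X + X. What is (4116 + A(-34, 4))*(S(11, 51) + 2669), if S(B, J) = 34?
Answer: 10941744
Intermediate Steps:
A(X, m) = 2*X
(4116 + A(-34, 4))*(S(11, 51) + 2669) = (4116 + 2*(-34))*(34 + 2669) = (4116 - 68)*2703 = 4048*2703 = 10941744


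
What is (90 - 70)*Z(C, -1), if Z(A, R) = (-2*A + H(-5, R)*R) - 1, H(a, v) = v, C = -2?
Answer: 80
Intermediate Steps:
Z(A, R) = -1 + R² - 2*A (Z(A, R) = (-2*A + R*R) - 1 = (-2*A + R²) - 1 = (R² - 2*A) - 1 = -1 + R² - 2*A)
(90 - 70)*Z(C, -1) = (90 - 70)*(-1 + (-1)² - 2*(-2)) = 20*(-1 + 1 + 4) = 20*4 = 80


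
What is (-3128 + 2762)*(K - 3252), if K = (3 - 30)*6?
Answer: 1249524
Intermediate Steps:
K = -162 (K = -27*6 = -162)
(-3128 + 2762)*(K - 3252) = (-3128 + 2762)*(-162 - 3252) = -366*(-3414) = 1249524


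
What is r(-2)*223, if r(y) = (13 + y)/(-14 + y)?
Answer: -2453/16 ≈ -153.31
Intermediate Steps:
r(y) = (13 + y)/(-14 + y)
r(-2)*223 = ((13 - 2)/(-14 - 2))*223 = (11/(-16))*223 = -1/16*11*223 = -11/16*223 = -2453/16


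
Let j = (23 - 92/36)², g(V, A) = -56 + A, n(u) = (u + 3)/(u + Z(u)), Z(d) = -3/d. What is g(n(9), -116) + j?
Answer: 19924/81 ≈ 245.98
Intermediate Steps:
n(u) = (3 + u)/(u - 3/u) (n(u) = (u + 3)/(u - 3/u) = (3 + u)/(u - 3/u))
j = 33856/81 (j = (23 - 92*1/36)² = (23 - 23/9)² = (184/9)² = 33856/81 ≈ 417.98)
g(n(9), -116) + j = (-56 - 116) + 33856/81 = -172 + 33856/81 = 19924/81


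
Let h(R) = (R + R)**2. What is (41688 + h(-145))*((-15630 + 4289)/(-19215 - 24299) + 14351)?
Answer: 39276092604970/21757 ≈ 1.8052e+9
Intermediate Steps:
h(R) = 4*R**2 (h(R) = (2*R)**2 = 4*R**2)
(41688 + h(-145))*((-15630 + 4289)/(-19215 - 24299) + 14351) = (41688 + 4*(-145)**2)*((-15630 + 4289)/(-19215 - 24299) + 14351) = (41688 + 4*21025)*(-11341/(-43514) + 14351) = (41688 + 84100)*(-11341*(-1/43514) + 14351) = 125788*(11341/43514 + 14351) = 125788*(624480755/43514) = 39276092604970/21757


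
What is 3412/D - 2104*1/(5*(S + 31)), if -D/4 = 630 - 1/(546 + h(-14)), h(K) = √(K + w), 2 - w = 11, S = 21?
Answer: (-386825*√23 + 211205924*I)/(65*(-343979*I + 630*√23)) ≈ -9.4463 + 3.4546e-8*I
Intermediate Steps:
w = -9 (w = 2 - 1*11 = 2 - 11 = -9)
h(K) = √(-9 + K) (h(K) = √(K - 9) = √(-9 + K))
D = -2520 + 4/(546 + I*√23) (D = -4*(630 - 1/(546 + √(-9 - 14))) = -4*(630 - 1/(546 + √(-23))) = -4*(630 - 1/(546 + I*√23)) = -2520 + 4/(546 + I*√23) ≈ -2520.0 - 6.4344e-5*I)
3412/D - 2104*1/(5*(S + 31)) = 3412/((4*(-630*√23 + 343979*I)/(√23 - 546*I))) - 2104*1/(5*(21 + 31)) = 3412*((√23 - 546*I)/(4*(-630*√23 + 343979*I))) - 2104/(5*52) = 853*(√23 - 546*I)/(-630*√23 + 343979*I) - 2104/260 = 853*(√23 - 546*I)/(-630*√23 + 343979*I) - 2104*1/260 = 853*(√23 - 546*I)/(-630*√23 + 343979*I) - 526/65 = -526/65 + 853*(√23 - 546*I)/(-630*√23 + 343979*I)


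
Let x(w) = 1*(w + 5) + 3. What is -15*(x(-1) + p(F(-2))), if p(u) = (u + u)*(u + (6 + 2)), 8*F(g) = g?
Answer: -375/8 ≈ -46.875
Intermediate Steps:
F(g) = g/8
p(u) = 2*u*(8 + u) (p(u) = (2*u)*(u + 8) = (2*u)*(8 + u) = 2*u*(8 + u))
x(w) = 8 + w (x(w) = 1*(5 + w) + 3 = (5 + w) + 3 = 8 + w)
-15*(x(-1) + p(F(-2))) = -15*((8 - 1) + 2*((⅛)*(-2))*(8 + (⅛)*(-2))) = -15*(7 + 2*(-¼)*(8 - ¼)) = -15*(7 + 2*(-¼)*(31/4)) = -15*(7 - 31/8) = -15*25/8 = -375/8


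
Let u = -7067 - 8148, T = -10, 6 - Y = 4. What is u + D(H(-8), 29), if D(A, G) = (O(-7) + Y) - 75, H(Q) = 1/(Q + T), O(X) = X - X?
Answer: -15288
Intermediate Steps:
Y = 2 (Y = 6 - 1*4 = 6 - 4 = 2)
O(X) = 0
H(Q) = 1/(-10 + Q) (H(Q) = 1/(Q - 10) = 1/(-10 + Q))
u = -15215
D(A, G) = -73 (D(A, G) = (0 + 2) - 75 = 2 - 75 = -73)
u + D(H(-8), 29) = -15215 - 73 = -15288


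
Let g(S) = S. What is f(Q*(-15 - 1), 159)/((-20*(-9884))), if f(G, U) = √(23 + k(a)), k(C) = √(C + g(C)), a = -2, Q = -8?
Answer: √(23 + 2*I)/197680 ≈ 2.4283e-5 + 1.0538e-6*I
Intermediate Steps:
k(C) = √2*√C (k(C) = √(C + C) = √(2*C) = √2*√C)
f(G, U) = √(23 + 2*I) (f(G, U) = √(23 + √2*√(-2)) = √(23 + √2*(I*√2)) = √(23 + 2*I))
f(Q*(-15 - 1), 159)/((-20*(-9884))) = √(23 + 2*I)/((-20*(-9884))) = √(23 + 2*I)/197680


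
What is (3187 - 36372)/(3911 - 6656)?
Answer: 6637/549 ≈ 12.089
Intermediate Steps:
(3187 - 36372)/(3911 - 6656) = -33185/(-2745) = -33185*(-1/2745) = 6637/549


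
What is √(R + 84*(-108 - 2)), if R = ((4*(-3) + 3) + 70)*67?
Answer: I*√5153 ≈ 71.784*I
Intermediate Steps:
R = 4087 (R = ((-12 + 3) + 70)*67 = (-9 + 70)*67 = 61*67 = 4087)
√(R + 84*(-108 - 2)) = √(4087 + 84*(-108 - 2)) = √(4087 + 84*(-110)) = √(4087 - 9240) = √(-5153) = I*√5153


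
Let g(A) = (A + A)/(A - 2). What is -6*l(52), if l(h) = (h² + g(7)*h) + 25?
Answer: -86238/5 ≈ -17248.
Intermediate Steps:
g(A) = 2*A/(-2 + A) (g(A) = (2*A)/(-2 + A) = 2*A/(-2 + A))
l(h) = 25 + h² + 14*h/5 (l(h) = (h² + (2*7/(-2 + 7))*h) + 25 = (h² + (2*7/5)*h) + 25 = (h² + (2*7*(⅕))*h) + 25 = (h² + 14*h/5) + 25 = 25 + h² + 14*h/5)
-6*l(52) = -6*(25 + 52² + (14/5)*52) = -6*(25 + 2704 + 728/5) = -6*14373/5 = -86238/5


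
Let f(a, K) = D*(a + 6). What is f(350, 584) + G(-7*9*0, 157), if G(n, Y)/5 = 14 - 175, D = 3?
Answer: 263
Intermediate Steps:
f(a, K) = 18 + 3*a (f(a, K) = 3*(a + 6) = 3*(6 + a) = 18 + 3*a)
G(n, Y) = -805 (G(n, Y) = 5*(14 - 175) = 5*(-161) = -805)
f(350, 584) + G(-7*9*0, 157) = (18 + 3*350) - 805 = (18 + 1050) - 805 = 1068 - 805 = 263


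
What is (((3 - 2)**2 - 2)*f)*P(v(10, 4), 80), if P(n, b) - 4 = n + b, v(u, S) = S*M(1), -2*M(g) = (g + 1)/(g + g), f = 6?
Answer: -492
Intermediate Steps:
M(g) = -(1 + g)/(4*g) (M(g) = -(g + 1)/(2*(g + g)) = -(1 + g)/(2*(2*g)) = -(1 + g)*1/(2*g)/2 = -(1 + g)/(4*g))
v(u, S) = -S/2 (v(u, S) = S*((1/4)*(-1 - 1*1)/1) = S*((1/4)*1*(-1 - 1)) = S*((1/4)*1*(-2)) = S*(-1/2) = -S/2)
P(n, b) = 4 + b + n (P(n, b) = 4 + (n + b) = 4 + (b + n) = 4 + b + n)
(((3 - 2)**2 - 2)*f)*P(v(10, 4), 80) = (((3 - 2)**2 - 2)*6)*(4 + 80 - 1/2*4) = ((1**2 - 2)*6)*(4 + 80 - 2) = ((1 - 2)*6)*82 = -1*6*82 = -6*82 = -492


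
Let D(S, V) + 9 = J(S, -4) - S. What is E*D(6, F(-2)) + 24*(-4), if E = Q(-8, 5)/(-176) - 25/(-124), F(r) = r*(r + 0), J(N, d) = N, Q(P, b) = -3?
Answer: -534513/5456 ≈ -97.968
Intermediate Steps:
F(r) = r² (F(r) = r*r = r²)
D(S, V) = -9 (D(S, V) = -9 + (S - S) = -9 + 0 = -9)
E = 1193/5456 (E = -3/(-176) - 25/(-124) = -3*(-1/176) - 25*(-1/124) = 3/176 + 25/124 = 1193/5456 ≈ 0.21866)
E*D(6, F(-2)) + 24*(-4) = (1193/5456)*(-9) + 24*(-4) = -10737/5456 - 96 = -534513/5456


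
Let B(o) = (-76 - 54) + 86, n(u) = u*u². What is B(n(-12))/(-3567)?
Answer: 44/3567 ≈ 0.012335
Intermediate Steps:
n(u) = u³
B(o) = -44 (B(o) = -130 + 86 = -44)
B(n(-12))/(-3567) = -44/(-3567) = -44*(-1/3567) = 44/3567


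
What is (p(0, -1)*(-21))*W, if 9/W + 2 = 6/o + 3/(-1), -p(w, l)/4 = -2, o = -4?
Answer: 3024/13 ≈ 232.62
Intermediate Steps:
p(w, l) = 8 (p(w, l) = -4*(-2) = 8)
W = -18/13 (W = 9/(-2 + (6/(-4) + 3/(-1))) = 9/(-2 + (6*(-1/4) + 3*(-1))) = 9/(-2 + (-3/2 - 3)) = 9/(-2 - 9/2) = 9/(-13/2) = 9*(-2/13) = -18/13 ≈ -1.3846)
(p(0, -1)*(-21))*W = (8*(-21))*(-18/13) = -168*(-18/13) = 3024/13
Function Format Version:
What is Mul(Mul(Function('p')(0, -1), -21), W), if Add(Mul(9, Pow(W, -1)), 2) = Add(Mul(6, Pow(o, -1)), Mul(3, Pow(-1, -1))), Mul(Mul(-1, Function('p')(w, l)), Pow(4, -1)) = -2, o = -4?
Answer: Rational(3024, 13) ≈ 232.62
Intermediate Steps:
Function('p')(w, l) = 8 (Function('p')(w, l) = Mul(-4, -2) = 8)
W = Rational(-18, 13) (W = Mul(9, Pow(Add(-2, Add(Mul(6, Pow(-4, -1)), Mul(3, Pow(-1, -1)))), -1)) = Mul(9, Pow(Add(-2, Add(Mul(6, Rational(-1, 4)), Mul(3, -1))), -1)) = Mul(9, Pow(Add(-2, Add(Rational(-3, 2), -3)), -1)) = Mul(9, Pow(Add(-2, Rational(-9, 2)), -1)) = Mul(9, Pow(Rational(-13, 2), -1)) = Mul(9, Rational(-2, 13)) = Rational(-18, 13) ≈ -1.3846)
Mul(Mul(Function('p')(0, -1), -21), W) = Mul(Mul(8, -21), Rational(-18, 13)) = Mul(-168, Rational(-18, 13)) = Rational(3024, 13)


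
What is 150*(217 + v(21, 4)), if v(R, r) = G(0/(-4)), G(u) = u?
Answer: 32550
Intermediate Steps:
v(R, r) = 0 (v(R, r) = 0/(-4) = 0*(-¼) = 0)
150*(217 + v(21, 4)) = 150*(217 + 0) = 150*217 = 32550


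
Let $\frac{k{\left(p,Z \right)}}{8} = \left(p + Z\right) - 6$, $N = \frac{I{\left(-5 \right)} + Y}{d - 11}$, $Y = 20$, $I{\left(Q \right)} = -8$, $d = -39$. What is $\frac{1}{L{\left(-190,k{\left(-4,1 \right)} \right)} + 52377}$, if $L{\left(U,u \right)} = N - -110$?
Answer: $\frac{25}{1312169} \approx 1.9052 \cdot 10^{-5}$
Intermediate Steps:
$N = - \frac{6}{25}$ ($N = \frac{-8 + 20}{-39 - 11} = \frac{12}{-50} = 12 \left(- \frac{1}{50}\right) = - \frac{6}{25} \approx -0.24$)
$k{\left(p,Z \right)} = -48 + 8 Z + 8 p$ ($k{\left(p,Z \right)} = 8 \left(\left(p + Z\right) - 6\right) = 8 \left(\left(Z + p\right) - 6\right) = 8 \left(-6 + Z + p\right) = -48 + 8 Z + 8 p$)
$L{\left(U,u \right)} = \frac{2744}{25}$ ($L{\left(U,u \right)} = - \frac{6}{25} - -110 = - \frac{6}{25} + 110 = \frac{2744}{25}$)
$\frac{1}{L{\left(-190,k{\left(-4,1 \right)} \right)} + 52377} = \frac{1}{\frac{2744}{25} + 52377} = \frac{1}{\frac{1312169}{25}} = \frac{25}{1312169}$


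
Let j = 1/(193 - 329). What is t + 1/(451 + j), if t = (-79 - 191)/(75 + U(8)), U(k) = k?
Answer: -16549162/5090805 ≈ -3.2508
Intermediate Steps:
j = -1/136 (j = 1/(-136) = -1/136 ≈ -0.0073529)
t = -270/83 (t = (-79 - 191)/(75 + 8) = -270/83 ≈ -3.2530)
t + 1/(451 + j) = -270/83 + 1/(451 - 1/136) = -270/83 + 1/(61335/136) = -270/83 + 136/61335 = -16549162/5090805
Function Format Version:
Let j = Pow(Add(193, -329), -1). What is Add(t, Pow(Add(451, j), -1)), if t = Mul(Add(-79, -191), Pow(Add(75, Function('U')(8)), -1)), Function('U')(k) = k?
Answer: Rational(-16549162, 5090805) ≈ -3.2508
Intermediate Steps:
j = Rational(-1, 136) (j = Pow(-136, -1) = Rational(-1, 136) ≈ -0.0073529)
t = Rational(-270, 83) (t = Mul(Add(-79, -191), Pow(Add(75, 8), -1)) = Mul(-270, Pow(83, -1)) = Mul(-270, Rational(1, 83)) = Rational(-270, 83) ≈ -3.2530)
Add(t, Pow(Add(451, j), -1)) = Add(Rational(-270, 83), Pow(Add(451, Rational(-1, 136)), -1)) = Add(Rational(-270, 83), Pow(Rational(61335, 136), -1)) = Add(Rational(-270, 83), Rational(136, 61335)) = Rational(-16549162, 5090805)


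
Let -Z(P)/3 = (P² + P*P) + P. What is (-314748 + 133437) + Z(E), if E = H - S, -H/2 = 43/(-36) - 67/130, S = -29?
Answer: -21413527523/114075 ≈ -1.8771e+5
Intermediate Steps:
H = 4001/1170 (H = -2*(43/(-36) - 67/130) = -2*(43*(-1/36) - 67*1/130) = -2*(-43/36 - 67/130) = -2*(-4001/2340) = 4001/1170 ≈ 3.4197)
E = 37931/1170 (E = 4001/1170 - 1*(-29) = 4001/1170 + 29 = 37931/1170 ≈ 32.420)
Z(P) = -6*P² - 3*P (Z(P) = -3*((P² + P*P) + P) = -3*((P² + P²) + P) = -3*(2*P² + P) = -3*(P + 2*P²) = -6*P² - 3*P)
(-314748 + 133437) + Z(E) = (-314748 + 133437) - 3*37931/1170*(1 + 2*(37931/1170)) = -181311 - 3*37931/1170*(1 + 37931/585) = -181311 - 3*37931/1170*38516/585 = -181311 - 730475198/114075 = -21413527523/114075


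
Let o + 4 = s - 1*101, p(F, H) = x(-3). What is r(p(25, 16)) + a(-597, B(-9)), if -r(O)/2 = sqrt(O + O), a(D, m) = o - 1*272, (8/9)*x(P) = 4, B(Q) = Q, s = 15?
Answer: -368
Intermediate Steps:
x(P) = 9/2 (x(P) = (9/8)*4 = 9/2)
p(F, H) = 9/2
o = -90 (o = -4 + (15 - 1*101) = -4 + (15 - 101) = -4 - 86 = -90)
a(D, m) = -362 (a(D, m) = -90 - 1*272 = -90 - 272 = -362)
r(O) = -2*sqrt(2)*sqrt(O) (r(O) = -2*sqrt(O + O) = -2*sqrt(2)*sqrt(O))
r(p(25, 16)) + a(-597, B(-9)) = -2*sqrt(2)*sqrt(9/2) - 362 = -2*sqrt(2)*3*sqrt(2)/2 - 362 = -6 - 362 = -368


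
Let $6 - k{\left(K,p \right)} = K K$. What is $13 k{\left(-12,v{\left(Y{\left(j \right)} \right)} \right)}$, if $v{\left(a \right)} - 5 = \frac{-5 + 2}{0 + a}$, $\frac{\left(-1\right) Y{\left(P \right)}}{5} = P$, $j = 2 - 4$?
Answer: $-1794$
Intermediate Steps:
$j = -2$
$Y{\left(P \right)} = - 5 P$
$v{\left(a \right)} = 5 - \frac{3}{a}$ ($v{\left(a \right)} = 5 + \frac{-5 + 2}{0 + a} = 5 - \frac{3}{a}$)
$k{\left(K,p \right)} = 6 - K^{2}$ ($k{\left(K,p \right)} = 6 - K K = 6 - K^{2}$)
$13 k{\left(-12,v{\left(Y{\left(j \right)} \right)} \right)} = 13 \left(6 - \left(-12\right)^{2}\right) = 13 \left(6 - 144\right) = 13 \left(-138\right) = -1794$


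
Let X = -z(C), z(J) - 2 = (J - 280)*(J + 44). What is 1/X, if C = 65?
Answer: 1/23433 ≈ 4.2675e-5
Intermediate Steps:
z(J) = 2 + (-280 + J)*(44 + J) (z(J) = 2 + (J - 280)*(J + 44) = 2 + (-280 + J)*(44 + J))
X = 23433 (X = -(-12318 + 65² - 236*65) = -(-12318 + 4225 - 15340) = -1*(-23433) = 23433)
1/X = 1/23433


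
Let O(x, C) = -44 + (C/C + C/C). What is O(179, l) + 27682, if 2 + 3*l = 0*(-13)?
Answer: 27640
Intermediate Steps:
l = -⅔ (l = -⅔ + (0*(-13))/3 = -⅔ + (⅓)*0 = -⅔ + 0 = -⅔ ≈ -0.66667)
O(x, C) = -42 (O(x, C) = -44 + (1 + 1) = -44 + 2 = -42)
O(179, l) + 27682 = -42 + 27682 = 27640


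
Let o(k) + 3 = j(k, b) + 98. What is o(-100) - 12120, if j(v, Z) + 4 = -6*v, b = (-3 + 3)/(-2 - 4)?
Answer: -11429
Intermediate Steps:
b = 0 (b = 0/(-6) = 0*(-⅙) = 0)
j(v, Z) = -4 - 6*v
o(k) = 91 - 6*k (o(k) = -3 + ((-4 - 6*k) + 98) = -3 + (94 - 6*k) = 91 - 6*k)
o(-100) - 12120 = (91 - 6*(-100)) - 12120 = (91 + 600) - 12120 = 691 - 12120 = -11429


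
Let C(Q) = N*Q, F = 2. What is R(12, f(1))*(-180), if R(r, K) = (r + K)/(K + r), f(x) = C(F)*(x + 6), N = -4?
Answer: -180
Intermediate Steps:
C(Q) = -4*Q
f(x) = -48 - 8*x (f(x) = (-4*2)*(x + 6) = -8*(6 + x) = -48 - 8*x)
R(r, K) = 1 (R(r, K) = (K + r)/(K + r) = 1)
R(12, f(1))*(-180) = 1*(-180) = -180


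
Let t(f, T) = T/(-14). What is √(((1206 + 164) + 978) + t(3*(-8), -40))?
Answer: 22*√238/7 ≈ 48.486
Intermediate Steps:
t(f, T) = -T/14 (t(f, T) = T*(-1/14) = -T/14)
√(((1206 + 164) + 978) + t(3*(-8), -40)) = √(((1206 + 164) + 978) - 1/14*(-40)) = √((1370 + 978) + 20/7) = √(2348 + 20/7) = √(16456/7) = 22*√238/7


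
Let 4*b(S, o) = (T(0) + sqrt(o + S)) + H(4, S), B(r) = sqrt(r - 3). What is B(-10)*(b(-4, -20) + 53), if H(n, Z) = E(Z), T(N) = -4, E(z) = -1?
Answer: -sqrt(78)/2 + 207*I*sqrt(13)/4 ≈ -4.4159 + 186.59*I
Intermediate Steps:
B(r) = sqrt(-3 + r)
H(n, Z) = -1
b(S, o) = -5/4 + sqrt(S + o)/4 (b(S, o) = ((-4 + sqrt(o + S)) - 1)/4 = ((-4 + sqrt(S + o)) - 1)/4 = (-5 + sqrt(S + o))/4 = -5/4 + sqrt(S + o)/4)
B(-10)*(b(-4, -20) + 53) = sqrt(-3 - 10)*((-5/4 + sqrt(-4 - 20)/4) + 53) = sqrt(-13)*((-5/4 + sqrt(-24)/4) + 53) = (I*sqrt(13))*((-5/4 + (2*I*sqrt(6))/4) + 53) = (I*sqrt(13))*((-5/4 + I*sqrt(6)/2) + 53) = (I*sqrt(13))*(207/4 + I*sqrt(6)/2) = I*sqrt(13)*(207/4 + I*sqrt(6)/2)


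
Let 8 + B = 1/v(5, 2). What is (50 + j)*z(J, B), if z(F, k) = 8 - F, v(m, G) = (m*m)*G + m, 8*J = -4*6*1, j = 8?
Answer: 638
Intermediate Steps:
J = -3 (J = (-4*6*1)/8 = (-24*1)/8 = (⅛)*(-24) = -3)
v(m, G) = m + G*m² (v(m, G) = m²*G + m = G*m² + m = m + G*m²)
B = -439/55 (B = -8 + 1/(5*(1 + 2*5)) = -8 + 1/(5*(1 + 10)) = -8 + 1/(5*11) = -8 + 1/55 = -439/55 ≈ -7.9818)
(50 + j)*z(J, B) = (50 + 8)*(8 - 1*(-3)) = 58*(8 + 3) = 58*11 = 638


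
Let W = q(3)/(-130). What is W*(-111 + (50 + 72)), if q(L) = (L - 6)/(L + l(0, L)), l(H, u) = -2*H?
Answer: 11/130 ≈ 0.084615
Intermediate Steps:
q(L) = (-6 + L)/L (q(L) = (L - 6)/(L - 2*0) = (-6 + L)/(L + 0) = (-6 + L)/L)
W = 1/130 (W = ((-6 + 3)/3)/(-130) = ((⅓)*(-3))*(-1/130) = -1*(-1/130) = 1/130 ≈ 0.0076923)
W*(-111 + (50 + 72)) = (-111 + (50 + 72))/130 = (-111 + 122)/130 = (1/130)*11 = 11/130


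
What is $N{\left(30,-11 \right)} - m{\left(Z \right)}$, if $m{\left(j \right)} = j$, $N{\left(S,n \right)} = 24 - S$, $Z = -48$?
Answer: $42$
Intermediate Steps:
$N{\left(30,-11 \right)} - m{\left(Z \right)} = \left(24 - 30\right) - -48 = \left(24 - 30\right) + 48 = -6 + 48 = 42$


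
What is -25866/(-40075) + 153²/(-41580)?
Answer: 145389/1763300 ≈ 0.082453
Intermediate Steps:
-25866/(-40075) + 153²/(-41580) = -25866*(-1/40075) + 23409*(-1/41580) = 25866/40075 - 867/1540 = 145389/1763300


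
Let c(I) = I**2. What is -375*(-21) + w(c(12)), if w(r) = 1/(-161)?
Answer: 1267874/161 ≈ 7875.0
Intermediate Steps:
w(r) = -1/161
-375*(-21) + w(c(12)) = -375*(-21) - 1/161 = 7875 - 1/161 = 1267874/161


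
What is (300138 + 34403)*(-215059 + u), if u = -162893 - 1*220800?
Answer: -200307092832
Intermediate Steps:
u = -383693 (u = -162893 - 220800 = -383693)
(300138 + 34403)*(-215059 + u) = (300138 + 34403)*(-215059 - 383693) = 334541*(-598752) = -200307092832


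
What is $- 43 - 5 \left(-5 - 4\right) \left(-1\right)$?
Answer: $1935$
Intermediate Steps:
$- 43 - 5 \left(-5 - 4\right) \left(-1\right) = - 43 \left(-5\right) \left(-9\right) \left(-1\right) = - 43 \cdot 45 \left(-1\right) = \left(-43\right) \left(-45\right) = 1935$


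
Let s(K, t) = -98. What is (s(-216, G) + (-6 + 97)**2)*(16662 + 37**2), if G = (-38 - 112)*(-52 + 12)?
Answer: 147547673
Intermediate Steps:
G = 6000 (G = -150*(-40) = 6000)
(s(-216, G) + (-6 + 97)**2)*(16662 + 37**2) = (-98 + (-6 + 97)**2)*(16662 + 37**2) = (-98 + 91**2)*(16662 + 1369) = (-98 + 8281)*18031 = 8183*18031 = 147547673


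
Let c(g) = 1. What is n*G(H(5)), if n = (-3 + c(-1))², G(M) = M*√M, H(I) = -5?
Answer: -20*I*√5 ≈ -44.721*I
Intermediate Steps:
G(M) = M^(3/2)
n = 4 (n = (-3 + 1)² = (-2)² = 4)
n*G(H(5)) = 4*(-5)^(3/2) = 4*(-5*I*√5) = -20*I*√5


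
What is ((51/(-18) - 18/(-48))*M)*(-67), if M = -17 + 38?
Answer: 27671/8 ≈ 3458.9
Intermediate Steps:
M = 21
((51/(-18) - 18/(-48))*M)*(-67) = ((51/(-18) - 18/(-48))*21)*(-67) = ((51*(-1/18) - 18*(-1/48))*21)*(-67) = ((-17/6 + 3/8)*21)*(-67) = -59/24*21*(-67) = -413/8*(-67) = 27671/8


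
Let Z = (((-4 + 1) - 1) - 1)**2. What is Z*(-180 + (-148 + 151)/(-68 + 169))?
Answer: -454425/101 ≈ -4499.3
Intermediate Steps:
Z = 25 (Z = ((-3 - 1) - 1)**2 = (-4 - 1)**2 = (-5)**2 = 25)
Z*(-180 + (-148 + 151)/(-68 + 169)) = 25*(-180 + (-148 + 151)/(-68 + 169)) = 25*(-180 + 3/101) = 25*(-18177/101) = -454425/101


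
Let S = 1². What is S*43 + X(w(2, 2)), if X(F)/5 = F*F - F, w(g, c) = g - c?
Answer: 43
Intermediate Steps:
S = 1
X(F) = -5*F + 5*F² (X(F) = 5*(F*F - F) = 5*(F² - F) = -5*F + 5*F²)
S*43 + X(w(2, 2)) = 1*43 + 5*(2 - 1*2)*(-1 + (2 - 1*2)) = 43 + 5*(2 - 2)*(-1 + (2 - 2)) = 43 + 5*0*(-1 + 0) = 43 + 5*0*(-1) = 43 + 0 = 43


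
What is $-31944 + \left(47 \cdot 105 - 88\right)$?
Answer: $-27097$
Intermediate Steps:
$-31944 + \left(47 \cdot 105 - 88\right) = -31944 + \left(4935 - 88\right) = -31944 + 4847 = -27097$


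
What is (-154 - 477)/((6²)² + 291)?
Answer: -631/1587 ≈ -0.39761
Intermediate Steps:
(-154 - 477)/((6²)² + 291) = -631/(36² + 291) = -631/(1296 + 291) = -631/1587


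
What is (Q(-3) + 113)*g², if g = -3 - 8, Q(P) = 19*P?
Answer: 6776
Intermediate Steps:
g = -11
(Q(-3) + 113)*g² = (19*(-3) + 113)*(-11)² = (-57 + 113)*121 = 56*121 = 6776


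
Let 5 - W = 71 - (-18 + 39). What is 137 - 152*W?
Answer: 6977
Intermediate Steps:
W = -45 (W = 5 - (71 - (-18 + 39)) = 5 - (71 - 1*21) = 5 - (71 - 21) = 5 - 1*50 = 5 - 50 = -45)
137 - 152*W = 137 - 152*(-45) = 137 + 6840 = 6977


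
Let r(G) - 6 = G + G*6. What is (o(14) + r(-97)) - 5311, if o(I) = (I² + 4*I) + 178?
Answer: -5554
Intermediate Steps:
r(G) = 6 + 7*G (r(G) = 6 + (G + G*6) = 6 + (G + 6*G) = 6 + 7*G)
o(I) = 178 + I² + 4*I
(o(14) + r(-97)) - 5311 = ((178 + 14² + 4*14) + (6 + 7*(-97))) - 5311 = ((178 + 196 + 56) + (6 - 679)) - 5311 = (430 - 673) - 5311 = -243 - 5311 = -5554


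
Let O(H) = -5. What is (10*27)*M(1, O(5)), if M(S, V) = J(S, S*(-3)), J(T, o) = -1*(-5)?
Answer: 1350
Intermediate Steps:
J(T, o) = 5
M(S, V) = 5
(10*27)*M(1, O(5)) = (10*27)*5 = 270*5 = 1350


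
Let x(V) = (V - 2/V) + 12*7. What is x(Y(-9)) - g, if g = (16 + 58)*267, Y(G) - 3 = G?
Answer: -59039/3 ≈ -19680.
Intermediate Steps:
Y(G) = 3 + G
g = 19758 (g = 74*267 = 19758)
x(V) = 84 + V - 2/V (x(V) = (V - 2/V) + 84 = 84 + V - 2/V)
x(Y(-9)) - g = (84 + (3 - 9) - 2/(3 - 9)) - 1*19758 = (84 - 6 - 2/(-6)) - 19758 = (84 - 6 - 2*(-⅙)) - 19758 = (84 - 6 + ⅓) - 19758 = 235/3 - 19758 = -59039/3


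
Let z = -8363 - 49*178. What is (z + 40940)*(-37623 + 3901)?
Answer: -804438310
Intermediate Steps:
z = -17085 (z = -8363 - 8722 = -17085)
(z + 40940)*(-37623 + 3901) = (-17085 + 40940)*(-37623 + 3901) = 23855*(-33722) = -804438310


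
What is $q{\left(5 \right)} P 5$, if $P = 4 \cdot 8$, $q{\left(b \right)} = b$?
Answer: $800$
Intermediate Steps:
$P = 32$
$q{\left(5 \right)} P 5 = 5 \cdot 32 \cdot 5 = 160 \cdot 5 = 800$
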